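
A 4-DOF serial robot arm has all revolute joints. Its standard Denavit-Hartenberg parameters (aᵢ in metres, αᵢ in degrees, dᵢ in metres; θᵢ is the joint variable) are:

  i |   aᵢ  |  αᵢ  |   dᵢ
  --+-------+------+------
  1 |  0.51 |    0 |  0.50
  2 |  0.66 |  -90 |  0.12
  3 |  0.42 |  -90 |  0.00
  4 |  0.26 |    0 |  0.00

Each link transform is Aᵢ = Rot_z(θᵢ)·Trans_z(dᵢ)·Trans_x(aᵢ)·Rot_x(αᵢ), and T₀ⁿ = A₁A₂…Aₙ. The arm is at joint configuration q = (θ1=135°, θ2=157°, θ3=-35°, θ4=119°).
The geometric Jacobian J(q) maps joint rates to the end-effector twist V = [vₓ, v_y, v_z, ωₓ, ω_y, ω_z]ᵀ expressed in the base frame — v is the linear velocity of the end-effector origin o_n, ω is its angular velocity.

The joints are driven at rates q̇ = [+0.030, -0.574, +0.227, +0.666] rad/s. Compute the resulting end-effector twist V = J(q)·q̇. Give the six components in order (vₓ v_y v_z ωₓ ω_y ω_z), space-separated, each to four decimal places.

-0.4658 0.0313 -0.1415 0.3536 -0.2692 -1.0896

o_n = [-0.2340, -0.5598, 0.7886]
J₁: ẑ×o_n = [0.5598, -0.2340, 0.0000], ω = ẑ
J2: z=[0.0000, 0.0000, 1.0000] o=[-0.3606, 0.3606, 0.5000] → [0.9204, 0.1266, -0.0000, 0.0000, 0.0000, 1.0000]
J3: z=[0.9272, 0.3746, 0.0000] o=[-0.1134, -0.2513, 0.6200] → [0.0632, -0.1563, -0.2408, 0.9272, 0.3746, 0.0000]
J4: z=[0.2149, -0.5318, -0.8192] o=[0.0155, -0.5703, 0.8609] → [0.0471, 0.2199, -0.1304, 0.2149, -0.5318, -0.8192]
V = J·q̇ = [-0.4658, 0.0313, -0.1415, 0.3536, -0.2692, -1.0896]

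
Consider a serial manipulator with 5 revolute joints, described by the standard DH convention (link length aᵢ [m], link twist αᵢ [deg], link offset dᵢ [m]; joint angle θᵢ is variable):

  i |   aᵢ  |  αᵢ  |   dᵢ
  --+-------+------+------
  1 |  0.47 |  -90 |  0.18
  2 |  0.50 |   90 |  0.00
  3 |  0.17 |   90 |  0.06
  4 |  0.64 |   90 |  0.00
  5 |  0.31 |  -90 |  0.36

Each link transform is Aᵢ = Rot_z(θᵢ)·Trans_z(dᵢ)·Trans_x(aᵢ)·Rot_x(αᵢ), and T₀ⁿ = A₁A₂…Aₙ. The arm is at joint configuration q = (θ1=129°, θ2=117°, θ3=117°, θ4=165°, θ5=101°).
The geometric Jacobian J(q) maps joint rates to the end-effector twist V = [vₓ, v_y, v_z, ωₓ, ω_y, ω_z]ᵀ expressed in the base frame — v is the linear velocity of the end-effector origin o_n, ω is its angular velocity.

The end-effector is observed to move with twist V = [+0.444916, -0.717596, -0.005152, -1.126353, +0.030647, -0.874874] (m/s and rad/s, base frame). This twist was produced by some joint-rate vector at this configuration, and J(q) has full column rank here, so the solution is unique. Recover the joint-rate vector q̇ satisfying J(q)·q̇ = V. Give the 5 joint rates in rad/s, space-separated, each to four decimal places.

0.0190 0.4800 0.5940 0.5840 0.4810

o_n = [-0.2508, 0.5120, -0.8809]
J₁: ẑ×o_n = [-0.5120, -0.2508, 0.0000], ω = ẑ
J2: z=[-0.7771, -0.6293, 0.0000] o=[-0.2958, 0.3653, 0.1800] → [0.6677, -0.8245, -0.0858, -0.7771, -0.6293, 0.0000]
J3: z=[-0.5607, 0.6924, -0.4540] o=[-0.1529, 0.1889, -0.2655] → [-0.2795, -0.3006, -0.1134, -0.5607, 0.6924, -0.4540]
J4: z=[-0.0983, -0.6001, -0.7939] o=[-0.3263, 0.1623, -0.2240] → [0.6718, -0.1245, 0.0109, -0.0983, -0.6001, -0.7939]
J5: z=[-0.7544, 0.5652, -0.3338] o=[0.0890, 0.5246, -0.5492] → [-0.1917, -0.1368, 0.2016, -0.7544, 0.5652, -0.3338]
q̇ = J⁺·V = [0.0190, 0.4800, 0.5940, 0.5840, 0.4810]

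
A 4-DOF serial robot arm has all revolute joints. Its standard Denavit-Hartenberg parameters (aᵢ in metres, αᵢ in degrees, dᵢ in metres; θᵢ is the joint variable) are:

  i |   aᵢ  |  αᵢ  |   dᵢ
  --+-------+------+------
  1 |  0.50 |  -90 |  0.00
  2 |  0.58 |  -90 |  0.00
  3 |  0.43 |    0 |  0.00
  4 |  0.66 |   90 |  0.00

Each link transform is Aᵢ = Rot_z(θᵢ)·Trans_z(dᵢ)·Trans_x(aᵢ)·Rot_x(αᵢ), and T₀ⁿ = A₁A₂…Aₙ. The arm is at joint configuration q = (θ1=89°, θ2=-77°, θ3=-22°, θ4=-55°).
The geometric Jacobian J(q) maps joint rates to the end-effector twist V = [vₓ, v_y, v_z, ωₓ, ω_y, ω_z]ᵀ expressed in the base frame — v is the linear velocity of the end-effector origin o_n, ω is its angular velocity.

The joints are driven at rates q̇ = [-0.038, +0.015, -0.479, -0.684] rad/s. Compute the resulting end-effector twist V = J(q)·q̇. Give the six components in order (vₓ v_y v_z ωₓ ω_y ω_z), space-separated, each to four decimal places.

-0.3374 -0.1327 -0.8077 -0.0348 -1.1328 0.2236

o_n = [-0.7909, 0.7675, 1.0983]
J₁: ẑ×o_n = [-0.7675, -0.7909, 0.0000], ω = ẑ
J2: z=[-0.9998, 0.0175, 0.0000] o=[0.0087, 0.4999, 0.0000] → [0.0192, 1.0981, -0.2536, -0.9998, 0.0175, 0.0000]
J3: z=[0.0170, 0.9742, -0.2250] o=[0.0110, 0.6304, 0.5651] → [0.5502, 0.1713, 0.7836, 0.0170, 0.9742, -0.2250]
J4: z=[0.0170, 0.9742, -0.2250] o=[-0.1485, 0.7229, 0.9536] → [0.1510, 0.1420, 0.6266, 0.0170, 0.9742, -0.2250]
V = J·q̇ = [-0.3374, -0.1327, -0.8077, -0.0348, -1.1328, 0.2236]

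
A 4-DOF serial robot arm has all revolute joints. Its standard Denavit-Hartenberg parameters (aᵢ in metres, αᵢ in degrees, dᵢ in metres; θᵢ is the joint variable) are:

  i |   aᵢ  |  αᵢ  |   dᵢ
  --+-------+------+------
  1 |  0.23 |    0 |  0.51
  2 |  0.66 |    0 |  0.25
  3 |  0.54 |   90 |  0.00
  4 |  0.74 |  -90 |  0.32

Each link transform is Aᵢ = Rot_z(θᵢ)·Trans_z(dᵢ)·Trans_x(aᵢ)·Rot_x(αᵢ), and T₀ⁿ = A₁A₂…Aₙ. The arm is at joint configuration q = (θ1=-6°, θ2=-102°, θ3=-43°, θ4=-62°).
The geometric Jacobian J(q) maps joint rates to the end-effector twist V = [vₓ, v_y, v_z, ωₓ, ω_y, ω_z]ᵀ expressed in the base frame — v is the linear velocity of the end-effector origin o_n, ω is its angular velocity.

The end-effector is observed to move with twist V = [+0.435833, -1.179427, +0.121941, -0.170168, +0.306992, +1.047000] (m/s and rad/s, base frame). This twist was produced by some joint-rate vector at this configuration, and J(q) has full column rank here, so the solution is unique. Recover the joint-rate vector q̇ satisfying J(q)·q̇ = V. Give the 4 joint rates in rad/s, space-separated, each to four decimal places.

0.2640 0.4890 0.2940 0.3510

o_n = [-0.9065, -0.8021, 0.1066]
J₁: ẑ×o_n = [0.8021, -0.9065, 0.0000], ω = ẑ
J2: z=[0.0000, 0.0000, 1.0000] o=[0.2287, -0.0240, 0.5100] → [0.7780, -1.1352, 0.0000, 0.0000, 0.0000, 1.0000]
J3: z=[0.0000, 0.0000, 1.0000] o=[0.0248, -0.6517, 0.7600] → [0.1503, -0.9313, 0.0000, 0.0000, 0.0000, 1.0000]
J4: z=[-0.4848, 0.8746, 0.0000] o=[-0.4475, -0.9135, 0.7600] → [-0.5715, -0.3168, 0.3474, -0.4848, 0.8746, 0.0000]
q̇ = J⁺·V = [0.2640, 0.4890, 0.2940, 0.3510]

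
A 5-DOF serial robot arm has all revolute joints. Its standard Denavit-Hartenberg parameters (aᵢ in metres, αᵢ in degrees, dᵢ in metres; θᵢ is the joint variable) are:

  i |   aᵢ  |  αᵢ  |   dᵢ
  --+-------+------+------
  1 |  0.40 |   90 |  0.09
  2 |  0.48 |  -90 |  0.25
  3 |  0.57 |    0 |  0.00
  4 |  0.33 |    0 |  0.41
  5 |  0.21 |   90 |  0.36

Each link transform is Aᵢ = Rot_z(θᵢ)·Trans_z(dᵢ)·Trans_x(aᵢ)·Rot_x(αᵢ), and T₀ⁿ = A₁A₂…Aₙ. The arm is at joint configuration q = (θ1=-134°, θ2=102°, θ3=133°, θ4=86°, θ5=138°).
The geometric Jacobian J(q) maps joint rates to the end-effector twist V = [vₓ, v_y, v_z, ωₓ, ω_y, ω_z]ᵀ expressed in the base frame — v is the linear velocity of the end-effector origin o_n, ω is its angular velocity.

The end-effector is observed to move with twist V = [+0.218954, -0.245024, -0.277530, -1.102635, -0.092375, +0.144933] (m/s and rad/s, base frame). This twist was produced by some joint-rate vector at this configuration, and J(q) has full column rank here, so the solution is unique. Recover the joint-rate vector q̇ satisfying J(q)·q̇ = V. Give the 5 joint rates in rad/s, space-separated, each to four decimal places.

-0.0320 0.7290 -0.9490 0.4590 -0.3610

o_n = [0.2145, 0.2967, -0.0265]
J₁: ẑ×o_n = [-0.2967, 0.2145, 0.0000], ω = ẑ
J2: z=[-0.7193, 0.6947, 0.0000] o=[-0.2779, -0.2877, 0.0900] → [-0.0810, -0.0838, -0.7624, -0.7193, 0.6947, 0.0000]
J3: z=[0.6795, 0.7036, -0.2079] o=[-0.3884, -0.0423, 0.5595] → [-0.3419, 0.2729, -0.1939, 0.6795, 0.7036, -0.2079]
J4: z=[0.6795, 0.7036, -0.2079] o=[-0.1446, -0.3900, 0.1793] → [-0.0020, 0.0652, 0.2139, 0.6795, 0.7036, -0.2079]
J5: z=[0.6795, 0.7036, -0.2079] o=[-0.0525, 0.0044, -0.1568] → [0.1524, -0.1440, 0.0108, 0.6795, 0.7036, -0.2079]
q̇ = J⁺·V = [-0.0320, 0.7290, -0.9490, 0.4590, -0.3610]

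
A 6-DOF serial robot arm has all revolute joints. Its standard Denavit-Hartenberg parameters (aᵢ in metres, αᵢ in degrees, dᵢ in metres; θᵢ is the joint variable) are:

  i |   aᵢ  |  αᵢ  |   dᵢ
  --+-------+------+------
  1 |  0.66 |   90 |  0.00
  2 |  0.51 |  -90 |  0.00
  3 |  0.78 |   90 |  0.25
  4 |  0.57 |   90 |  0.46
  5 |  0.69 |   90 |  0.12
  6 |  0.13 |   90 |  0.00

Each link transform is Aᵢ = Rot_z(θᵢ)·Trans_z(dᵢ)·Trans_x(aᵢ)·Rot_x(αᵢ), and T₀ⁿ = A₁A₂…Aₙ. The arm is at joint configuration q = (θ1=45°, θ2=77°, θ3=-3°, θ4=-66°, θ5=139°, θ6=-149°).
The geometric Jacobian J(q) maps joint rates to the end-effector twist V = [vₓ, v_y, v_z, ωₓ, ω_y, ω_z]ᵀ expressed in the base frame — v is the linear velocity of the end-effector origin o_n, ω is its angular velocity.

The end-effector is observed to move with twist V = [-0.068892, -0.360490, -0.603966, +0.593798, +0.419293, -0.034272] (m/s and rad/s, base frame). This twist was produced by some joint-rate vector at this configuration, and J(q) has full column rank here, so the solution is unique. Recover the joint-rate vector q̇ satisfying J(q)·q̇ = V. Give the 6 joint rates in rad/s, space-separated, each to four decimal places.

0.3010 0.2890 -0.7290 -0.1220 0.1770 -0.0460

o_n = [1.2141, -0.0297, 1.2427]
J₁: ẑ×o_n = [0.0297, 1.2141, -0.0000], ω = ẑ
J2: z=[0.7071, -0.7071, 0.0000] o=[0.4667, 0.4667, 0.0000] → [-0.8787, -0.8787, 0.1775, 0.7071, -0.7071, 0.0000]
J3: z=[-0.6890, -0.6890, 0.2250] o=[0.5478, 0.5478, 0.4969] → [-0.3839, 0.6637, 0.8570, -0.6890, -0.6890, 0.2250]
J4: z=[0.6978, -0.7145, -0.0510] o=[0.5283, 0.4706, 1.3121] → [0.0241, 0.0135, 0.1408, 0.6978, -0.7145, -0.0510]
J5: z=[0.1013, 0.1689, -0.9804] o=[1.2535, 0.5290, 1.3971] → [-0.5738, 0.0542, -0.0500, 0.1013, 0.1689, -0.9804]
J6: z=[0.9918, -0.0938, 0.0863] o=[1.2123, -0.1278, 1.1573] → [-0.0165, -0.0845, 0.0974, 0.9918, -0.0938, 0.0863]
q̇ = J⁺·V = [0.3010, 0.2890, -0.7290, -0.1220, 0.1770, -0.0460]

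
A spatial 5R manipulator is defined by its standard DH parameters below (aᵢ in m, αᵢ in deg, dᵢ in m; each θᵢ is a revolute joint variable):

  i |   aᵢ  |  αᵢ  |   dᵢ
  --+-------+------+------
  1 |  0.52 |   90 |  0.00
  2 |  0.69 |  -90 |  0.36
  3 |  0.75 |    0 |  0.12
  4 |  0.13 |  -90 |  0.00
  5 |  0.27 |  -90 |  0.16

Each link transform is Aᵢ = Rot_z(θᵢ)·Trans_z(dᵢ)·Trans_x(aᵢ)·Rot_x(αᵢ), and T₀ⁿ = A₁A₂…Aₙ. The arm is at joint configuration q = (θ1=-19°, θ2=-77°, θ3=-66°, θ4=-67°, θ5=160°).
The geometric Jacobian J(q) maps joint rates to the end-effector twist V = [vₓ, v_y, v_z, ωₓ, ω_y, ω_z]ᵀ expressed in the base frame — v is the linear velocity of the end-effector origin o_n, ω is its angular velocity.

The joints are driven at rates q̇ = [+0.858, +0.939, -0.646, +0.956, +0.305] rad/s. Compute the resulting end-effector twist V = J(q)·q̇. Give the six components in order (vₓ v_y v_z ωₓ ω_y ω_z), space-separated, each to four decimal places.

o_n = [0.4253, -1.2715, -1.1596]
J₁: ẑ×o_n = [1.2715, 0.4253, -0.0000], ω = ẑ
J2: z=[-0.3256, -0.9455, 0.0000] o=[0.4917, -0.1693, 0.0000] → [1.0964, -0.3775, 0.2961, -0.3256, -0.9455, 0.0000]
J3: z=[0.9213, -0.3172, 0.2250] o=[0.5212, -0.5602, -0.6723] → [0.3146, 0.4273, -0.6858, 0.9213, -0.3172, 0.2250]
J4: z=[0.9213, -0.3172, 0.2250] o=[0.4736, -1.2685, -0.9426] → [0.0695, 0.1891, -0.0182, 0.9213, -0.3172, 0.2250]
J5: z=[-0.0665, -0.6984, -0.7126] o=[0.4238, -1.3519, -0.8562] → [0.2691, -0.0212, -0.0043, -0.0665, -0.6984, -0.7126]
V = J·q̇ = [2.0658, -0.0914, 0.7024, -0.0404, -1.1992, 0.7104]

2.0658 -0.0914 0.7024 -0.0404 -1.1992 0.7104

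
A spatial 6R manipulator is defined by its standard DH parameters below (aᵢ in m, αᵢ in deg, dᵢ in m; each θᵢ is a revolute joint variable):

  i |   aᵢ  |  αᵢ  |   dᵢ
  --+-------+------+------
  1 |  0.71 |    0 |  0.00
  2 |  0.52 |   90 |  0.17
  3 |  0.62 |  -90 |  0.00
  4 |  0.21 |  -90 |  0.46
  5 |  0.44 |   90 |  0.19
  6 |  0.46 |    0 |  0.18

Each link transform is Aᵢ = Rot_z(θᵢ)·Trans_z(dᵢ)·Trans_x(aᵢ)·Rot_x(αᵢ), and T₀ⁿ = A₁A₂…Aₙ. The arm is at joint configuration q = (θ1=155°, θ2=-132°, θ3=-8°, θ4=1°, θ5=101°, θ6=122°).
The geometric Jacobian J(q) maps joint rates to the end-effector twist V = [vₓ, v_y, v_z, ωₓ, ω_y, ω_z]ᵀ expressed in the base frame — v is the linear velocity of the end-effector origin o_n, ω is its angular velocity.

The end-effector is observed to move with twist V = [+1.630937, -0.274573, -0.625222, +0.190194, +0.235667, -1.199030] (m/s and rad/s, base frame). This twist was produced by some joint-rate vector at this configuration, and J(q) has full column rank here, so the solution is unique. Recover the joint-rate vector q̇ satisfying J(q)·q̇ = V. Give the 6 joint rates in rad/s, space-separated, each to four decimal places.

-0.8940 0.1480 -0.8000 -0.3500 -0.6630 0.3220

o_n = [0.5103, 1.4265, 0.2673]
J₁: ẑ×o_n = [-1.4265, 0.5103, 0.0000], ω = ẑ
J2: z=[0.0000, 0.0000, 1.0000] o=[-0.6435, 0.3001, 0.0000] → [-1.1265, 1.1537, 0.0000, 0.0000, 0.0000, 1.0000]
J3: z=[0.3907, -0.9205, 0.0000] o=[-0.1648, 0.5032, 0.1700] → [-0.0895, -0.0380, 0.9822, 0.3907, -0.9205, 0.0000]
J4: z=[0.1281, 0.0544, 0.9903] o=[0.4003, 0.7431, 0.0837] → [-0.6668, 0.0853, 0.0816, 0.1281, 0.0544, 0.9903]
J5: z=[-0.4066, 0.9136, 0.0024] o=[0.6492, 0.8528, 0.5100] → [-0.2232, -0.0990, -0.1063, -0.4066, 0.9136, 0.0024]
J6: z=[0.8635, 0.3852, -0.3255] o=[0.4407, 0.9690, 0.0944] → [0.2155, -0.1719, 0.3683, 0.8635, 0.3852, -0.3255]
q̇ = J⁺·V = [-0.8940, 0.1480, -0.8000, -0.3500, -0.6630, 0.3220]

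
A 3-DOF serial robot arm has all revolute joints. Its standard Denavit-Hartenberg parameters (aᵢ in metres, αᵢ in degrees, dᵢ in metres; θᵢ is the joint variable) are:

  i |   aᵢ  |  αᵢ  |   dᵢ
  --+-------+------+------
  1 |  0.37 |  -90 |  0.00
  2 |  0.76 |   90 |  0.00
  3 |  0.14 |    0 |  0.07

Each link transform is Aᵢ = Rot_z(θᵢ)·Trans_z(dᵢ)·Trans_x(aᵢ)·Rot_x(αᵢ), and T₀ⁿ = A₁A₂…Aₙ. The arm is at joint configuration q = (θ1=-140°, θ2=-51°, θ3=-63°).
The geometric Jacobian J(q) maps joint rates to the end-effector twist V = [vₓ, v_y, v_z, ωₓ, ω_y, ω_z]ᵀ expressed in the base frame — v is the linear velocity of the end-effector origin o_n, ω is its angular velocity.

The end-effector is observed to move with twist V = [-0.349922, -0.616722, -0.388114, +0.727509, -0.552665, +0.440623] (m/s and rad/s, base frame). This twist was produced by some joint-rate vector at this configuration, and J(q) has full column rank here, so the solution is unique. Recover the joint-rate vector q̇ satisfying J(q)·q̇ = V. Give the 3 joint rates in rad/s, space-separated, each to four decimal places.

o_n = [-0.7190, -0.4405, 0.6841]
J₁: ẑ×o_n = [0.4405, -0.7190, 0.0000], ω = ẑ
J2: z=[0.6428, -0.7660, 0.0000] o=[-0.2834, -0.2378, 0.0000] → [-0.5240, -0.4397, -0.4639, 0.6428, -0.7660, 0.0000]
J3: z=[0.5953, 0.4995, 0.6293] o=[-0.6498, -0.5453, 0.5906] → [-0.0193, -0.0991, 0.0969, 0.5953, 0.4995, 0.6293]
q̇ = J⁺·V = [0.2770, 0.8910, 0.2600]

0.2770 0.8910 0.2600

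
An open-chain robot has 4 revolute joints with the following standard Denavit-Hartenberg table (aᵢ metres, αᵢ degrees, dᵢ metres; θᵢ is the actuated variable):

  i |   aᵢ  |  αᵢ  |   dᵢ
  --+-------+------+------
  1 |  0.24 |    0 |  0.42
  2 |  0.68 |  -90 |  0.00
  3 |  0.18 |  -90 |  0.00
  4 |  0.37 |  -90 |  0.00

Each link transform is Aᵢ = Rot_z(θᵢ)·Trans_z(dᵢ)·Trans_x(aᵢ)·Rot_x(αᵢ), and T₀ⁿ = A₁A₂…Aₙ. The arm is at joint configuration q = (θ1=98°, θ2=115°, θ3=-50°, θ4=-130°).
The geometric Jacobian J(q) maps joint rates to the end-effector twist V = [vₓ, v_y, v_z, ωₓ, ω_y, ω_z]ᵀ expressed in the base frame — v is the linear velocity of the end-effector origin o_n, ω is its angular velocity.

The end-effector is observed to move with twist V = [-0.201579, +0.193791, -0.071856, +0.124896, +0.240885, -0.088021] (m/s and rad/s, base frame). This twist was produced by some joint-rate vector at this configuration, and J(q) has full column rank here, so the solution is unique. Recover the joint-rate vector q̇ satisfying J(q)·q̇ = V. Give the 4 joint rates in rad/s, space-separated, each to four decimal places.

0.1500 -0.4360 -0.1340 -0.3080

o_n = [-0.4182, -0.3502, 0.3757]
J₁: ẑ×o_n = [0.3502, -0.4182, 0.0000], ω = ẑ
J2: z=[0.0000, 0.0000, 1.0000] o=[-0.0334, 0.2377, 0.4200] → [0.5878, -0.3847, 0.0000, 0.0000, 0.0000, 1.0000]
J3: z=[0.5446, -0.8387, 0.0000] o=[-0.6037, -0.1327, 0.4200] → [0.0372, 0.0241, 0.0372, 0.5446, -0.8387, 0.0000]
J4: z=[-0.6425, -0.4172, -0.6428] o=[-0.7007, -0.1957, 0.5579] → [-0.0233, -0.2987, 0.2171, -0.6425, -0.4172, -0.6428]
q̇ = J⁺·V = [0.1500, -0.4360, -0.1340, -0.3080]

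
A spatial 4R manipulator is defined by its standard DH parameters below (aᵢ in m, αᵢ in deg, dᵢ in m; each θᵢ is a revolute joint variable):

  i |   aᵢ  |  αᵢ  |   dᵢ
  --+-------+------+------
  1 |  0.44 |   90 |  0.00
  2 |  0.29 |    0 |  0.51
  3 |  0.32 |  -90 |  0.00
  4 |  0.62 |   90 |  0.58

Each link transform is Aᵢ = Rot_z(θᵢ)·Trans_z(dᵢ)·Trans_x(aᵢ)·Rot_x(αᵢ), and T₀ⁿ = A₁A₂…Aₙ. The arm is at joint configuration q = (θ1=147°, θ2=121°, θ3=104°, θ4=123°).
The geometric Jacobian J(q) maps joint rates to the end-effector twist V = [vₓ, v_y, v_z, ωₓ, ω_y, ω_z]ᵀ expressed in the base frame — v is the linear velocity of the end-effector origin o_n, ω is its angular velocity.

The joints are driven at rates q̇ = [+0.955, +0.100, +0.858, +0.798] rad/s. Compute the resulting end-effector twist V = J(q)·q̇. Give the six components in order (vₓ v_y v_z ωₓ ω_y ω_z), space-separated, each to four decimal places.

-0.7609 0.0033 0.6833 0.0485 1.1108 0.3907

o_n = [-0.6036, 0.3801, -0.1490]
J₁: ẑ×o_n = [-0.3801, -0.6036, 0.0000], ω = ẑ
J2: z=[0.5446, 0.8387, 0.0000] o=[-0.3690, 0.2396, 0.0000] → [-0.1250, 0.0812, 0.2733, 0.5446, 0.8387, 0.0000]
J3: z=[0.5446, 0.8387, 0.0000] o=[0.0340, 0.5860, 0.2486] → [-0.3335, 0.2166, 0.4226, 0.5446, 0.8387, 0.0000]
J4: z=[-0.5930, 0.3851, -0.7071] o=[0.2238, 0.4628, 0.0223] → [-0.1244, 0.4835, 0.3677, -0.5930, 0.3851, -0.7071]
V = J·q̇ = [-0.7609, 0.0033, 0.6833, 0.0485, 1.1108, 0.3907]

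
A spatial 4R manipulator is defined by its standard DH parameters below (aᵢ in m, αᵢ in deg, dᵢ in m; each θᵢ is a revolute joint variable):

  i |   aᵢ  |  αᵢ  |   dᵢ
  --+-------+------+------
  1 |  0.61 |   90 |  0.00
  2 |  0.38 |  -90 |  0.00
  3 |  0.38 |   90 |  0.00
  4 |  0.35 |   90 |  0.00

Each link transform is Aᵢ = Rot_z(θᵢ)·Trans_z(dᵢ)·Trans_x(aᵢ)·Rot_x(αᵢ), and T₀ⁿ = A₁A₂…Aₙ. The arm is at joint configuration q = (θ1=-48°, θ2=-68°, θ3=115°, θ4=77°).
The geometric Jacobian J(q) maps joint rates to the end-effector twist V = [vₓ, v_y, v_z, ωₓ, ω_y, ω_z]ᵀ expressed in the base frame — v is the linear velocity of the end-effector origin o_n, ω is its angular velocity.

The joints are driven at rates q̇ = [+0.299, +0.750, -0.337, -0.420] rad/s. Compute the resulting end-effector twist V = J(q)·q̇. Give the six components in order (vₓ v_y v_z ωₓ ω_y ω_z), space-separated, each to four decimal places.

o_n = [0.9754, -0.4619, -0.0448]
J₁: ẑ×o_n = [0.4619, 0.9754, -0.0000], ω = ẑ
J2: z=[-0.7431, -0.6691, 0.0000] o=[0.4082, -0.4533, 0.0000] → [0.0300, -0.0333, 0.3859, -0.7431, -0.6691, 0.0000]
J3: z=[0.6204, -0.6890, 0.3746] o=[0.5034, -0.5591, -0.3523] → [-0.2483, -0.0140, 0.3855, 0.6204, -0.6890, 0.3746]
J4: z=[0.5412, 0.0305, -0.8403] o=[0.7191, -0.2840, -0.2034] → [-0.1447, -0.3012, -0.1041, 0.5412, 0.0305, -0.8403]
V = J·q̇ = [0.3051, 0.3979, 0.2033, -0.9938, -0.2824, 0.5257]

0.3051 0.3979 0.2033 -0.9938 -0.2824 0.5257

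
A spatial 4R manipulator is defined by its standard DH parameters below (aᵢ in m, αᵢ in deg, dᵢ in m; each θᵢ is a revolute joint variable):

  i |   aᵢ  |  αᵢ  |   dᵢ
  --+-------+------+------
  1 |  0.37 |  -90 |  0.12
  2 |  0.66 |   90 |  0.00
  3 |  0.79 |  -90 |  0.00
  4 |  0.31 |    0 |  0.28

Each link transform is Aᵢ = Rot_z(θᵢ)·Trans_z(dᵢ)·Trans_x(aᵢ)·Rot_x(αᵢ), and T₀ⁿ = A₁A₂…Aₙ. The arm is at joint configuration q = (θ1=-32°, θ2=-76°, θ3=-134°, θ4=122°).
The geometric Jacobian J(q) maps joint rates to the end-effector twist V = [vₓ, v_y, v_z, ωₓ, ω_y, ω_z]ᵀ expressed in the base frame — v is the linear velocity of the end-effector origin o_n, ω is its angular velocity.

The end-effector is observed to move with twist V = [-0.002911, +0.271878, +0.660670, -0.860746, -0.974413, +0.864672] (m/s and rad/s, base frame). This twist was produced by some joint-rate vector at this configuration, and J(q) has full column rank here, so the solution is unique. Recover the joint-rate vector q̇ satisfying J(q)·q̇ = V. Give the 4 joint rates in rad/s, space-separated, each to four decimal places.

o_n = [0.2761, -0.9326, 0.4705]
J₁: ẑ×o_n = [0.9326, 0.2761, -0.0000], ω = ẑ
J2: z=[0.5299, 0.8480, 0.0000] o=[0.3138, -0.1961, 0.1200] → [0.2972, -0.1857, -0.3583, 0.5299, 0.8480, 0.0000]
J3: z=[-0.8229, 0.5142, 0.2419] o=[0.4492, -0.2807, 0.7604] → [0.0086, -0.2804, 0.6255, -0.8229, 0.5142, 0.2419]
J4: z=[-0.2205, -0.6813, 0.6980] o=[0.0355, -0.6923, 0.2279] → [0.0025, 0.2214, 0.2169, -0.2205, -0.6813, 0.6980]
q̇ = J⁺·V = [0.2250, -0.7330, 0.3620, 0.7910]

0.2250 -0.7330 0.3620 0.7910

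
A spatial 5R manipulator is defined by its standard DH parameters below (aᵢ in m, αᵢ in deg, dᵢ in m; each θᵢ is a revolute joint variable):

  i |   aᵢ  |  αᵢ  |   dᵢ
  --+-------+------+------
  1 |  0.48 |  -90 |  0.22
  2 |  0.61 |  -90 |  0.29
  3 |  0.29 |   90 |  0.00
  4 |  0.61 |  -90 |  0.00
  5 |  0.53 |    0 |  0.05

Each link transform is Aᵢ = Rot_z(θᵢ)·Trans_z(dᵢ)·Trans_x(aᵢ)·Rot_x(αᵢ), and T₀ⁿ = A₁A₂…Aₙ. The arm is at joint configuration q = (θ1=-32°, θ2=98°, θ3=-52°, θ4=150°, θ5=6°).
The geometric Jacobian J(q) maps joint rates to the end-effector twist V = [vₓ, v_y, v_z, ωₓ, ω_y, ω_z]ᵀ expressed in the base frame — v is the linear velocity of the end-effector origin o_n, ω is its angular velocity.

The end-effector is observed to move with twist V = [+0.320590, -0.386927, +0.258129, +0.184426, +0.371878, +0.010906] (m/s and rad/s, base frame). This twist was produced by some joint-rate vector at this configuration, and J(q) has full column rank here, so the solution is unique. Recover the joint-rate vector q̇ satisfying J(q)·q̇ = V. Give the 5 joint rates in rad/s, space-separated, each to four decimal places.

-0.5500 0.1130 0.2950 0.6180 0.2040

o_n = [-0.2238, -0.2272, 0.0846]
J₁: ẑ×o_n = [0.2272, -0.2238, 0.0000], ω = ẑ
J2: z=[0.5299, 0.8480, 0.0000] o=[0.4071, -0.2544, 0.2200] → [-0.1148, 0.0717, 0.5494, 0.5299, 0.8480, 0.0000]
J3: z=[-0.8398, 0.5248, 0.1392] o=[0.4887, 0.0366, -0.3841] → [0.2827, 0.2944, 0.5954, -0.8398, 0.5248, 0.1392]
J4: z=[0.4193, 0.4640, 0.7803] o=[0.5888, 0.2435, -0.5609] → [0.6668, -0.9047, 0.1797, 0.4193, 0.4640, 0.7803]
J5: z=[0.5548, -0.8113, 0.1843] o=[0.1504, 0.0266, -0.1963] → [-0.1812, -0.2249, -0.4444, 0.5548, -0.8113, 0.1843]
q̇ = J⁺·V = [-0.5500, 0.1130, 0.2950, 0.6180, 0.2040]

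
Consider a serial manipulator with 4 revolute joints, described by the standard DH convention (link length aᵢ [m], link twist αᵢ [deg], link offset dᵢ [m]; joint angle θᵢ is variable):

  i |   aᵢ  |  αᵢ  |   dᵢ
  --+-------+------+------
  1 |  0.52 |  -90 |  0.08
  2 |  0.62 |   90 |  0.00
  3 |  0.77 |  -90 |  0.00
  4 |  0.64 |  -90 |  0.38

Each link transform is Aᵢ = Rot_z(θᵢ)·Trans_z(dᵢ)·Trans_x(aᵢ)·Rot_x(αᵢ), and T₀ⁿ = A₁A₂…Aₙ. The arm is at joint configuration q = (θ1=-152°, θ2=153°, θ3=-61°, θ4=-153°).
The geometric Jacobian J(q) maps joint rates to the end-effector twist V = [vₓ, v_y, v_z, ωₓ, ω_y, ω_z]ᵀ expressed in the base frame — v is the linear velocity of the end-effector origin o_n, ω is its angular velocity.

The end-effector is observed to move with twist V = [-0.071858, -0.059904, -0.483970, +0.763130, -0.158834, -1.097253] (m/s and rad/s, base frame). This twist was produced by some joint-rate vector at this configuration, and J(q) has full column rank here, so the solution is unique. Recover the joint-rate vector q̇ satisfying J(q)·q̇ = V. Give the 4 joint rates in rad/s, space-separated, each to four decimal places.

o_n = [0.2543, 0.1244, -0.6552]
J₁: ẑ×o_n = [-0.1244, 0.2543, 0.0000], ω = ẑ
J2: z=[0.4695, -0.8829, 0.0000] o=[-0.4591, -0.2441, 0.0800] → [0.6492, 0.3452, 0.8029, 0.4695, -0.8829, 0.0000]
J3: z=[-0.4008, -0.2131, -0.8910] o=[0.0286, 0.0152, -0.2015] → [0.1940, -0.3829, 0.0043, -0.4008, -0.2131, -0.8910]
J4: z=[0.9157, -0.0622, -0.3971] o=[0.0061, 0.7660, -0.3710] → [-0.2371, 0.1618, -0.5720, 0.9157, -0.0622, -0.3971]
q̇ = J⁺·V = [-0.4990, 0.0520, 0.2610, 0.9210]

-0.4990 0.0520 0.2610 0.9210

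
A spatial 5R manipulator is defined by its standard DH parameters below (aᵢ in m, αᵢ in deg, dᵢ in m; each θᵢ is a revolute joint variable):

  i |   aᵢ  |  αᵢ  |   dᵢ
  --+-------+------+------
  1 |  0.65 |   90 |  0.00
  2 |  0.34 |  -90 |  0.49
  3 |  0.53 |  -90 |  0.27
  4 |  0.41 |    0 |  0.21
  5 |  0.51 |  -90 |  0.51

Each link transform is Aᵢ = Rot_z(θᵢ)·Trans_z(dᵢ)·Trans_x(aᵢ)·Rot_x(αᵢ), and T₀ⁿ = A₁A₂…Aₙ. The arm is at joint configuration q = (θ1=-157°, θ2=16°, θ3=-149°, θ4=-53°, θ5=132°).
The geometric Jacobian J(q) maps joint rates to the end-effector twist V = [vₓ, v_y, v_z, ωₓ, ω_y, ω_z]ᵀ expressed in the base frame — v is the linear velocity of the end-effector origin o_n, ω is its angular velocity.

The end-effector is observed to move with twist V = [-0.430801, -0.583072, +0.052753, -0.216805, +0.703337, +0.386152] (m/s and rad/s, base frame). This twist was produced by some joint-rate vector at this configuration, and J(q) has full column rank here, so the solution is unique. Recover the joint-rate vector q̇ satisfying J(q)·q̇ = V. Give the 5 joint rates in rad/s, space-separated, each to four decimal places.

0.5180 0.9130 -0.1060 -0.4680 0.2570

o_n = [-1.1483, 1.2044, 0.0825]
J₁: ẑ×o_n = [-1.2044, -1.1483, 0.0000], ω = ẑ
J2: z=[-0.3907, 0.9205, 0.0000] o=[-0.5983, -0.2540, 0.0000] → [0.0759, 0.0322, -0.0636, -0.3907, 0.9205, 0.0000]
J3: z=[0.2537, 0.1077, 0.9613] o=[-1.0906, 0.0694, 0.0937] → [-1.0923, -0.0526, 0.2942, 0.2537, 0.1077, 0.9613]
J4: z=[-0.7907, 0.5956, 0.1420] o=[-0.7268, 0.5204, 0.2280] → [-0.1838, -0.1749, -0.2898, -0.7907, 0.5956, 0.1420]
J5: z=[-0.7907, 0.5956, 0.1420] o=[-0.6723, 0.8771, 0.5143] → [-0.3037, -0.4090, 0.0247, -0.7907, 0.5956, 0.1420]
q̇ = J⁺·V = [0.5180, 0.9130, -0.1060, -0.4680, 0.2570]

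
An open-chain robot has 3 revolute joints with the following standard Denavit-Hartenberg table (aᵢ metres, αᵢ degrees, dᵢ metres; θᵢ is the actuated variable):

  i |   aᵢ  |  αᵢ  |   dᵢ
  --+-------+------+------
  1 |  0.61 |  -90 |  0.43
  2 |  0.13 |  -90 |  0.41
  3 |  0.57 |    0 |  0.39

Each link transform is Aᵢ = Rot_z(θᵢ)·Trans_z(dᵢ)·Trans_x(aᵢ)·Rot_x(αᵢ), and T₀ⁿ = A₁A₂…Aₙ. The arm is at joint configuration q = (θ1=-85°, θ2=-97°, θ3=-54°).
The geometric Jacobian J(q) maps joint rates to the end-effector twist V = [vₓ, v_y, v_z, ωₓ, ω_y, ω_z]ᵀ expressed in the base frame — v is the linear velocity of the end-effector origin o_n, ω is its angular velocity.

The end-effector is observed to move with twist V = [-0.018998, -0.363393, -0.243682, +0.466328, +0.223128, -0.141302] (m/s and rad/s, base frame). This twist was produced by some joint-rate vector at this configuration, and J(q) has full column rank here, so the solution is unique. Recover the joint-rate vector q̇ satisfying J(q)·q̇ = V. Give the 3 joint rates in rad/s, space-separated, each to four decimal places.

o_n = [0.9498, -0.8609, 0.9391]
J₁: ẑ×o_n = [0.8609, 0.9498, -0.0000], ω = ẑ
J2: z=[0.9962, 0.0872, 0.0000] o=[0.0532, -0.6077, 0.4300] → [0.0444, -0.5072, -0.3304, 0.9962, 0.0872, 0.0000]
J3: z=[0.0865, -0.9888, 0.1219] o=[0.4602, -0.5562, 0.5590] → [-0.3387, 0.0268, 0.4577, 0.0865, -0.9888, 0.1219]
q̇ = J⁺·V = [-0.1190, 0.4840, -0.1830]

-0.1190 0.4840 -0.1830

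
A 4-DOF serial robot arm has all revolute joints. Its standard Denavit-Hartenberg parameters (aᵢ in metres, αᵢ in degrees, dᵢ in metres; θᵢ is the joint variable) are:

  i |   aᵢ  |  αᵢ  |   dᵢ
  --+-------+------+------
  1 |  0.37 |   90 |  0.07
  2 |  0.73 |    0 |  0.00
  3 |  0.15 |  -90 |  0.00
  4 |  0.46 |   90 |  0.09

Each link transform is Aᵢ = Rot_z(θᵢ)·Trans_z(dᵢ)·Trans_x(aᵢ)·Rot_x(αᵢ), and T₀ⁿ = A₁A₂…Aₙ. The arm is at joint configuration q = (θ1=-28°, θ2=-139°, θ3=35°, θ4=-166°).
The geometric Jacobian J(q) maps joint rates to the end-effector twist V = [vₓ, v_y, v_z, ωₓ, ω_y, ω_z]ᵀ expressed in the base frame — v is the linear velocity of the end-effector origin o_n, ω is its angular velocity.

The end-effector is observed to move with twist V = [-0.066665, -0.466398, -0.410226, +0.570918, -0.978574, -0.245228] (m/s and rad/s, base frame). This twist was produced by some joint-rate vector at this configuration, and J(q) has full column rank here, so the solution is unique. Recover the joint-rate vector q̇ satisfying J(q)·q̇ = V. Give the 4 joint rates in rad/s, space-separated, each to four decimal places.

-0.0050 0.7220 -0.1260 0.9930

o_n = [-0.0716, -0.0880, -0.1432]
J₁: ẑ×o_n = [0.0880, -0.0716, 0.0000], ω = ẑ
J2: z=[-0.4695, -0.8829, 0.0000] o=[0.3267, -0.1737, 0.0700] → [0.1882, -0.1001, -0.3919, -0.4695, -0.8829, 0.0000]
J3: z=[-0.4695, -0.8829, 0.0000] o=[-0.1598, 0.0849, -0.4089] → [-0.2347, 0.1248, 0.1590, -0.4695, -0.8829, 0.0000]
J4: z=[0.8567, -0.4555, -0.2419] o=[-0.1918, 0.1020, -0.5545] → [-0.2333, -0.3815, -0.1080, 0.8567, -0.4555, -0.2419]
q̇ = J⁺·V = [-0.0050, 0.7220, -0.1260, 0.9930]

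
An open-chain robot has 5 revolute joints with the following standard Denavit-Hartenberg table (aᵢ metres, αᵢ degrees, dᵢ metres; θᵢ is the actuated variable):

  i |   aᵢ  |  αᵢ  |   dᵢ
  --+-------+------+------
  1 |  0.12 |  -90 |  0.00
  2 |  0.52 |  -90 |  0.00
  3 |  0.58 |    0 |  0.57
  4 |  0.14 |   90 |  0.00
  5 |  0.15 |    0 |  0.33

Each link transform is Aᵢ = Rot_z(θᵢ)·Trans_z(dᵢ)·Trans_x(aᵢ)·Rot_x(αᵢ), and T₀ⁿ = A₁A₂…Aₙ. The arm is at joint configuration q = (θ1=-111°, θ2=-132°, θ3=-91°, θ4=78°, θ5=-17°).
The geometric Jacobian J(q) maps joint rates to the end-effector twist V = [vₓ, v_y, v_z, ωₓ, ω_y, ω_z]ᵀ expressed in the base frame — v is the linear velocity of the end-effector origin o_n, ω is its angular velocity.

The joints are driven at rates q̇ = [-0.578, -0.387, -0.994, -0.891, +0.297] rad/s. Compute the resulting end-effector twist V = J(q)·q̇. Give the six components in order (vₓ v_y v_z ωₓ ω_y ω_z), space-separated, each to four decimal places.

o_n = [0.8887, -0.3783, 0.8810]
J₁: ẑ×o_n = [0.3783, 0.8887, -0.0000], ω = ẑ
J2: z=[0.9336, -0.3584, 0.0000] o=[-0.0430, -0.1120, 0.0000] → [-0.3157, -0.8225, 0.0853, 0.9336, -0.3584, 0.0000]
J3: z=[-0.2663, -0.6938, 0.6691] o=[0.0817, 0.2128, 0.3864] → [0.0524, 0.6717, 0.7173, -0.2663, -0.6938, 0.6691]
J4: z=[-0.2663, -0.6938, 0.6691] o=[0.4689, -0.3968, 0.7603] → [-0.0961, 0.3131, 0.2863, -0.2663, -0.6938, 0.6691]
J5: z=[0.8557, -0.4897, -0.1672] o=[0.5310, -0.3229, 0.8617] → [-0.0187, -0.0764, 0.1277, 0.8557, -0.4897, -0.1672]
V = J·q̇ = [-0.0684, -1.1646, -0.9632, 0.3949, 1.3010, -1.8890]

-0.0684 -1.1646 -0.9632 0.3949 1.3010 -1.8890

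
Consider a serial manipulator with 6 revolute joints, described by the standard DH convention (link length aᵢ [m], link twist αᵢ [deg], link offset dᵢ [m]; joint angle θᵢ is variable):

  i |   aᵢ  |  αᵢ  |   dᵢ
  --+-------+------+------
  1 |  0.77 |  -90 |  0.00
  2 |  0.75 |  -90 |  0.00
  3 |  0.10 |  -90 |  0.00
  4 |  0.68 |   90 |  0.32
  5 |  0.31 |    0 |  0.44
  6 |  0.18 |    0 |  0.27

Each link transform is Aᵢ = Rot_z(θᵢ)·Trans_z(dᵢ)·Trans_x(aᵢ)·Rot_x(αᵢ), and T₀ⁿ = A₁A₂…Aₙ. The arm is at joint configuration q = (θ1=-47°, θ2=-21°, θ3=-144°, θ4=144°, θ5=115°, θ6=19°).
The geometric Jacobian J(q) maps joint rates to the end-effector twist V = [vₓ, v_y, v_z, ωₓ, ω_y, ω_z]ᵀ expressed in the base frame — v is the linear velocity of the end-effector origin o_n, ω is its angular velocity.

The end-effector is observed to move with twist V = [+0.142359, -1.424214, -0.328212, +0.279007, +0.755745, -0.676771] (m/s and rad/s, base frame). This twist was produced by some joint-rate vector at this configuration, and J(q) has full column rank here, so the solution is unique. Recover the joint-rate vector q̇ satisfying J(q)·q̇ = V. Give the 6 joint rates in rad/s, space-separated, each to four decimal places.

-0.4440 0.4600 0.7670 -0.0380 0.3620 0.4780

o_n = [1.4921, -0.5833, 1.1410]
J₁: ẑ×o_n = [0.5833, 1.4921, -0.0000], ω = ẑ
J2: z=[0.7314, 0.6820, 0.0000] o=[0.5251, -0.5631, 0.0000] → [0.7781, -0.8345, -0.6742, 0.7314, 0.6820, 0.0000]
J3: z=[0.2444, -0.2621, -0.9336] o=[1.0027, -1.0752, 0.2688] → [0.2307, -0.6701, 0.2485, 0.2444, -0.2621, -0.9336]
J4: z=[0.9659, 0.1504, 0.2106] o=[0.9941, -0.9799, 0.2398] → [0.0520, -0.7656, 0.3082, 0.9659, 0.1504, 0.2106]
J5: z=[-0.2478, 0.7723, 0.5849] o=[1.2524, -1.3514, 0.8398] → [-0.2167, 0.2148, -0.3754, -0.2478, 0.7723, 0.5849]
J6: z=[-0.2478, 0.7723, 0.5849] o=[1.4246, -0.8885, 1.0537] → [-0.1111, 0.0611, -0.1278, -0.2478, 0.7723, 0.5849]
q̇ = J⁺·V = [-0.4440, 0.4600, 0.7670, -0.0380, 0.3620, 0.4780]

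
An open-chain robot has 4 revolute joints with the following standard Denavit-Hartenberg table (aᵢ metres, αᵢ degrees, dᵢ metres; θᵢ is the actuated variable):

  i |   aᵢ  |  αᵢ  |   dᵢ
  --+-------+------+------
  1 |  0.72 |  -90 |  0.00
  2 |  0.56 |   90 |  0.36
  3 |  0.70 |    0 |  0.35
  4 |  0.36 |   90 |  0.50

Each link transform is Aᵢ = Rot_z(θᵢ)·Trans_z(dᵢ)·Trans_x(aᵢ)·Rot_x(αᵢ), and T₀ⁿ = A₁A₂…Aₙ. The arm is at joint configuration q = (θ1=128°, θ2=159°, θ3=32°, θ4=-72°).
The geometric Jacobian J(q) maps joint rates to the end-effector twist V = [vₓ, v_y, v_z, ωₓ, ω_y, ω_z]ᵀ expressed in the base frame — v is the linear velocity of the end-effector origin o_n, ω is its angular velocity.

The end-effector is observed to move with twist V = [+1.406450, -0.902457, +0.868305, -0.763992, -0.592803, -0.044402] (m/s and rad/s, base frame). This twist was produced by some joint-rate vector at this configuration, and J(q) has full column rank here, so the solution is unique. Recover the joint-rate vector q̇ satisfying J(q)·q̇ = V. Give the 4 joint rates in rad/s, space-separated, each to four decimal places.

o_n = [-0.2029, -0.5517, -1.3058]
J₁: ẑ×o_n = [0.5517, -0.2029, 0.0000], ω = ẑ
J2: z=[-0.7880, -0.6157, 0.0000] o=[-0.4433, 0.5674, 0.0000] → [0.8039, -1.0290, 1.0299, -0.7880, -0.6157, 0.0000]
J3: z=[-0.2206, 0.2824, -0.9336] o=[-0.4051, -0.0662, -0.2007] → [-0.7653, -0.4326, 0.0500, -0.2206, 0.2824, -0.9336]
J4: z=[-0.2206, 0.2824, -0.9336] o=[-0.4334, -0.6325, -0.7402] → [-0.0843, -0.3400, -0.0829, -0.2206, 0.2824, -0.9336]
q̇ = J⁺·V = [-0.0360, 0.9670, -0.9540, 0.9630]

-0.0360 0.9670 -0.9540 0.9630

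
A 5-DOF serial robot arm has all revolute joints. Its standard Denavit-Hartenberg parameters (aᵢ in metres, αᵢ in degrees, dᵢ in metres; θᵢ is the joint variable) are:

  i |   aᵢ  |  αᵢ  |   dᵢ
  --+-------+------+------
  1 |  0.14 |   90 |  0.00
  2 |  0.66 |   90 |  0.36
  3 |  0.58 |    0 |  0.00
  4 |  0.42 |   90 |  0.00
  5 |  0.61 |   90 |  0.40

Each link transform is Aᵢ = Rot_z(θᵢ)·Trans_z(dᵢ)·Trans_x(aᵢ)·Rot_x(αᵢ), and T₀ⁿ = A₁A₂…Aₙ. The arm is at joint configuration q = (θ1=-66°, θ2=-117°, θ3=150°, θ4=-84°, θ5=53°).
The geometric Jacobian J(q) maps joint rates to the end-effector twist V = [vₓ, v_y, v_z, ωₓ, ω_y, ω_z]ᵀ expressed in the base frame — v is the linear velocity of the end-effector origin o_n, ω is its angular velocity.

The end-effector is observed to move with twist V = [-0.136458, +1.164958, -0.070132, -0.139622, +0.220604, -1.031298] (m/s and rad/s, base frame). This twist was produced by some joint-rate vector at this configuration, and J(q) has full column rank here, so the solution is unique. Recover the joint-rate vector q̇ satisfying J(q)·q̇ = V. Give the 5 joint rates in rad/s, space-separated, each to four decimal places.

o_n = [-1.3774, 0.1277, -0.5302]
J₁: ẑ×o_n = [-0.1277, -1.3774, 0.0000], ω = ẑ
J2: z=[-0.9135, -0.4067, 0.0000] o=[0.0569, -0.1279, 0.0000] → [0.2156, -0.4844, -0.8169, -0.9135, -0.4067, 0.0000]
J3: z=[-0.3624, 0.8140, 0.4540] o=[-0.3938, -0.0006, -0.5881] → [-0.0111, -0.4256, 0.7541, -0.3624, 0.8140, 0.4540]
J4: z=[-0.3624, 0.8140, 0.4540] o=[-0.5660, -0.3269, -0.1405] → [-0.5236, -0.5096, 0.4957, -0.3624, 0.8140, 0.4540]
J5: z=[0.2029, 0.5443, -0.8140] o=[-0.9480, -0.4121, -0.2927] → [0.3101, 0.3977, 0.3432, 0.2029, 0.5443, -0.8140]
q̇ = J⁺·V = [-0.9230, 0.1330, -0.5090, 0.6900, 0.2340]

-0.9230 0.1330 -0.5090 0.6900 0.2340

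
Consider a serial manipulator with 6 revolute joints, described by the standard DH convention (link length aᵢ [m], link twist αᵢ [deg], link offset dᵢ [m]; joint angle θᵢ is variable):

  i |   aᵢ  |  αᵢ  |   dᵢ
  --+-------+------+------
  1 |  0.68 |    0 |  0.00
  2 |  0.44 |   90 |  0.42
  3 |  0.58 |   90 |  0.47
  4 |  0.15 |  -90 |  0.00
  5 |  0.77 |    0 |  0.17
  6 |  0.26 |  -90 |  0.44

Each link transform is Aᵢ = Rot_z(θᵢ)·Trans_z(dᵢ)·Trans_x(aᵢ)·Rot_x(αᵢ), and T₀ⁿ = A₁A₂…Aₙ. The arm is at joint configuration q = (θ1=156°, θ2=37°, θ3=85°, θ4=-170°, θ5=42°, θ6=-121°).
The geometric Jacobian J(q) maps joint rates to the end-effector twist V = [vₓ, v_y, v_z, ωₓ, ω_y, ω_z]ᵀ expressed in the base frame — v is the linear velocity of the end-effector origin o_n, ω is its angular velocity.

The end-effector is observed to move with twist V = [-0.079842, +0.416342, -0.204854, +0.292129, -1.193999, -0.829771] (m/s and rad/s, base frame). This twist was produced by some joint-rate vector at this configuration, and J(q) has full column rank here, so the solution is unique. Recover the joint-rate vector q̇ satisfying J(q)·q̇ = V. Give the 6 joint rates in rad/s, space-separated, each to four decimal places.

-0.5040 -0.4980 -0.2640 -0.0310 -0.0200 1.0000

o_n = [-0.7317, -0.0207, 0.3688]
J₁: ẑ×o_n = [0.0207, -0.7317, 0.0000], ω = ẑ
J2: z=[0.0000, 0.0000, 1.0000] o=[-0.6212, 0.2766, 0.0000] → [0.2972, -0.1105, 0.0000, 0.0000, 0.0000, 1.0000]
J3: z=[-0.2250, 0.9744, 0.0000] o=[-1.0499, 0.1776, 0.4200] → [-0.0499, -0.0115, -0.2655, -0.2250, 0.9744, 0.0000]
J4: z=[-0.9707, -0.2241, -0.0872] o=[-1.2049, 0.6242, 0.9978] → [0.0848, -0.6518, 0.7320, -0.9707, -0.2241, -0.0872]
J5: z=[0.2068, -0.9630, 0.1730] o=[-1.1865, 0.6017, 0.8506] → [0.5717, 0.1783, 0.3093, 0.2068, -0.9630, 0.1730]
J6: z=[0.2068, -0.9630, 0.1730] o=[-0.5810, 0.4677, 0.3636] → [0.0795, -0.0271, -0.2461, 0.2068, -0.9630, 0.1730]
q̇ = J⁺·V = [-0.5040, -0.4980, -0.2640, -0.0310, -0.0200, 1.0000]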